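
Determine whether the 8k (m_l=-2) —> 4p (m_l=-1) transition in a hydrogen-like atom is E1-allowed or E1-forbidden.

forbidden

Δl = 1 − 7 = -6; the E1 rule Δl = ±1 is fails.
m_l: -2 → -1 (Δm_l = +1). |Δm_l| ≤ 1 ok.
The transition is electric-dipole forbidden.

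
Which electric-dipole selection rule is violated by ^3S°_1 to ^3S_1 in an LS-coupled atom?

the L=0 ↔ L=0 exclusion

Reading off the term symbols: S 1→1, L 0→0, J 1→1, parity odd→even.
ΔJ = 0, ±1 (not J=0↔0): J: 1 → 1, ΔJ = +0 — ✓.
ΔS = 0: S: 1 → 1 — ✓.
Parity must change: odd → even — ✓.
ΔL = 0, ±1 (not L=0↔0): L: 0 → 0, ΔL = +0 — ✗.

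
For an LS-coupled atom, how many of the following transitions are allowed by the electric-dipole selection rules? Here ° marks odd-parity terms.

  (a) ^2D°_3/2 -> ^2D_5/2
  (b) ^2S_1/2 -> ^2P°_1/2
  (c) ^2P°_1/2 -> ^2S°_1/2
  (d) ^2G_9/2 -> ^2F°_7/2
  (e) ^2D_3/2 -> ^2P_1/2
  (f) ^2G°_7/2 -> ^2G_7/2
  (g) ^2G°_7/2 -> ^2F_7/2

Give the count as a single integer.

5

(a) allowed
(b) allowed
(c) forbidden (parity fails)
(d) allowed
(e) forbidden (parity fails)
(f) allowed
(g) allowed
Total allowed: 5 of 7.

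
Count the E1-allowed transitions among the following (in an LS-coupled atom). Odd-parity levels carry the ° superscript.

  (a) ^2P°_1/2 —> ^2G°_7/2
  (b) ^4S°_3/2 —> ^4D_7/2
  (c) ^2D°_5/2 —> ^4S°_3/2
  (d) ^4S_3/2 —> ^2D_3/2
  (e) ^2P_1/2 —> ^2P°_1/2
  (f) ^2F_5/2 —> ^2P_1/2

(a) forbidden (parity, ΔL, ΔJ fail)
(b) forbidden (ΔL, ΔJ fail)
(c) forbidden (parity, ΔS, ΔL fail)
(d) forbidden (parity, ΔS, ΔL fail)
(e) allowed
(f) forbidden (parity, ΔL, ΔJ fail)
Total allowed: 1 of 6.

1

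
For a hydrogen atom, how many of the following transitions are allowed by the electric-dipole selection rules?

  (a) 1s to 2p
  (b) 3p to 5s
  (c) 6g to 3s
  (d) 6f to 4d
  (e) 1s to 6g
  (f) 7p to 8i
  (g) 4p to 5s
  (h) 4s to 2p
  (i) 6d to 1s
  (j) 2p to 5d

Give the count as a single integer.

(a) allowed
(b) allowed
(c) forbidden — Δl = -4 (E1 requires Δl = ±1)
(d) allowed
(e) forbidden — Δl = +4 (E1 requires Δl = ±1)
(f) forbidden — Δl = +5 (E1 requires Δl = ±1)
(g) allowed
(h) allowed
(i) forbidden — Δl = -2 (E1 requires Δl = ±1)
(j) allowed
Total allowed: 6 of 10.

6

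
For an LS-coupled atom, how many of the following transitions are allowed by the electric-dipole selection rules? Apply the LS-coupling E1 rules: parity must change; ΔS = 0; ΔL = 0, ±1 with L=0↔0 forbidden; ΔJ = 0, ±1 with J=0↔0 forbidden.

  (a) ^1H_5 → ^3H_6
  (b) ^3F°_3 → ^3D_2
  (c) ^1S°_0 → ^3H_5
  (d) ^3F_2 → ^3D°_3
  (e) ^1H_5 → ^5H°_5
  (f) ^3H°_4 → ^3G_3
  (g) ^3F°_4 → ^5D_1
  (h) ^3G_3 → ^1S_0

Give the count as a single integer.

(a) forbidden (parity, ΔS fail)
(b) allowed
(c) forbidden (ΔS, ΔL, ΔJ fail)
(d) allowed
(e) forbidden (ΔS fails)
(f) allowed
(g) forbidden (ΔS, ΔJ fail)
(h) forbidden (parity, ΔS, ΔL, ΔJ fail)
Total allowed: 3 of 8.

3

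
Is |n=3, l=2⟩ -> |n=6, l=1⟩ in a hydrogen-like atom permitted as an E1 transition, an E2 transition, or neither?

Δl = 1 − 2 = -1; l_i + l_f = 3.
E1 (Δl = ±1): satisfied.
E2 (Δl = 0,±2, l_i+l_f ≥ 2): not satisfied.

E1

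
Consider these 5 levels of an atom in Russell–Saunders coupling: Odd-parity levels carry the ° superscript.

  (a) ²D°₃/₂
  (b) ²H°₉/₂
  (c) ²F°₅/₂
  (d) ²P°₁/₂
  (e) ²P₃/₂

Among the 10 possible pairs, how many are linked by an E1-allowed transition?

(a)–(b): forbidden (parity, ΔL, ΔJ).
(a)–(c): forbidden (parity).
(a)–(d): forbidden (parity).
(a)–(e): allowed.
(b)–(c): forbidden (parity, ΔL, ΔJ).
(b)–(d): forbidden (parity, ΔL, ΔJ).
(b)–(e): forbidden (ΔL, ΔJ).
(c)–(d): forbidden (parity, ΔL, ΔJ).
(c)–(e): forbidden (ΔL).
(d)–(e): allowed.
Allowed pairs: 2 of 10.

2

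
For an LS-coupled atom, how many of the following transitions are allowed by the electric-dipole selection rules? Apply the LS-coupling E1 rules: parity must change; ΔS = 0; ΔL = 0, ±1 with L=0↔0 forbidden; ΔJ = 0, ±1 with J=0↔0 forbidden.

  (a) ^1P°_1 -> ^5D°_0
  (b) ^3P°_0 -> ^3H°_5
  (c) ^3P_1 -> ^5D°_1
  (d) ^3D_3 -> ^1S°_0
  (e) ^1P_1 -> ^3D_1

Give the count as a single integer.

0

(a) forbidden (parity, ΔS fail)
(b) forbidden (parity, ΔL, ΔJ fail)
(c) forbidden (ΔS fails)
(d) forbidden (ΔS, ΔL, ΔJ fail)
(e) forbidden (parity, ΔS fail)
Total allowed: 0 of 5.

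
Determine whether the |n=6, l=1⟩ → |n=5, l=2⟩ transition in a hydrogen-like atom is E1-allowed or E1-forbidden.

allowed

l: 1 → 2 (Δl = +1). Δl = ±1 ✓.
All E1 selection rules are satisfied.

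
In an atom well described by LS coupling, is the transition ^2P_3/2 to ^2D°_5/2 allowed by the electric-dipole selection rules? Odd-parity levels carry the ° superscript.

Parity must change: even → odd — ✓.
ΔS = 0: S: 1/2 → 1/2 — ✓.
ΔL = 0, ±1 (not L=0↔0): L: 1 → 2, ΔL = +1 — ✓.
ΔJ = 0, ±1 (not J=0↔0): J: 3/2 → 5/2, ΔJ = +1 — ✓.
All four E1 rules are satisfied.

allowed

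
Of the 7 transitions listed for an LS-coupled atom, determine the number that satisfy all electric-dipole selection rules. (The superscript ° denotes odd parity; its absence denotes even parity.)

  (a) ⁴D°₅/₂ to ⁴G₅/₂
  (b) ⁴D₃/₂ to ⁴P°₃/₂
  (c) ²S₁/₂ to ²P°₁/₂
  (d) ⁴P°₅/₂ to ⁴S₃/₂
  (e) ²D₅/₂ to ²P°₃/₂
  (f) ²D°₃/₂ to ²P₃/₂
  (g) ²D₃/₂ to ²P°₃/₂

(a) forbidden (ΔL fails)
(b) allowed
(c) allowed
(d) allowed
(e) allowed
(f) allowed
(g) allowed
Total allowed: 6 of 7.

6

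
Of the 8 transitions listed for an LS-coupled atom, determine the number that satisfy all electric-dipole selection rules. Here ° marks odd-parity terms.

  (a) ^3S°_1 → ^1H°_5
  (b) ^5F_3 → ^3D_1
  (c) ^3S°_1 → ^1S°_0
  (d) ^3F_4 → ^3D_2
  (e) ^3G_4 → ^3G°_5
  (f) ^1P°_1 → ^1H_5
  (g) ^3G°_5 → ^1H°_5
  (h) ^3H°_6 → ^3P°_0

(a) forbidden (parity, ΔS, ΔL, ΔJ fail)
(b) forbidden (parity, ΔS, ΔJ fail)
(c) forbidden (parity, ΔS, ΔL fail)
(d) forbidden (parity, ΔJ fail)
(e) allowed
(f) forbidden (ΔL, ΔJ fail)
(g) forbidden (parity, ΔS fail)
(h) forbidden (parity, ΔL, ΔJ fail)
Total allowed: 1 of 8.

1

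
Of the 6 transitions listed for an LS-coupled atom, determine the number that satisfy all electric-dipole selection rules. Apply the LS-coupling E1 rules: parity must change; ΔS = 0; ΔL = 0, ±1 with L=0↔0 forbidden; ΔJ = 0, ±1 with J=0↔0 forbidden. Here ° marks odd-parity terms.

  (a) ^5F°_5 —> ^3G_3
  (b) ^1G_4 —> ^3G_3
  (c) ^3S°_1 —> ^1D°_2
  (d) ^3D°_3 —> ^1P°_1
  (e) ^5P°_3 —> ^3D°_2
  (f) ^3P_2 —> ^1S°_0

0

(a) forbidden (ΔS, ΔJ fail)
(b) forbidden (parity, ΔS fail)
(c) forbidden (parity, ΔS, ΔL fail)
(d) forbidden (parity, ΔS, ΔJ fail)
(e) forbidden (parity, ΔS fail)
(f) forbidden (ΔS, ΔJ fail)
Total allowed: 0 of 6.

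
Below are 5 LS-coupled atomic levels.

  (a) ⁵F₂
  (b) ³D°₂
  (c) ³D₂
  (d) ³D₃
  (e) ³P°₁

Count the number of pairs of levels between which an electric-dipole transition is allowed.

3

(a)–(b): forbidden (ΔS).
(a)–(c): forbidden (parity, ΔS).
(a)–(d): forbidden (parity, ΔS).
(a)–(e): forbidden (ΔS, ΔL).
(b)–(c): allowed.
(b)–(d): allowed.
(b)–(e): forbidden (parity).
(c)–(d): forbidden (parity).
(c)–(e): allowed.
(d)–(e): forbidden (ΔJ).
Allowed pairs: 3 of 10.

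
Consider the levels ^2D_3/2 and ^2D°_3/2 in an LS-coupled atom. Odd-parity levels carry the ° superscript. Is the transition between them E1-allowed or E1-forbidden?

Reading off the term symbols: S 1/2→1/2, L 2→2, J 3/2→3/2, parity even→odd.
ΔS = 0: S: 1/2 → 1/2 — ok.
ΔJ = 0, ±1 (not J=0↔0): J: 3/2 → 3/2, ΔJ = +0 — ok.
ΔL = 0, ±1 (not L=0↔0): L: 2 → 2, ΔL = +0 — ok.
Parity must change: even → odd — ok.
All four E1 rules are satisfied.

allowed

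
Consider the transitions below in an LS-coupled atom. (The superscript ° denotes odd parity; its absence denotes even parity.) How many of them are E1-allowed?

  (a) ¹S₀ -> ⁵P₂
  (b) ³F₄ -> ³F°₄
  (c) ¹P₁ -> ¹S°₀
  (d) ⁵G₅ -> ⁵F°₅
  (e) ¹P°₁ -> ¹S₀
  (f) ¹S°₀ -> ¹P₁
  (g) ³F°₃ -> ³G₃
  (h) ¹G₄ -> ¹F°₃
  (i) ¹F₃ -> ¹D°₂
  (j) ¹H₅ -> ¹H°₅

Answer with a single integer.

9

(a) forbidden (parity, ΔS, ΔJ fail)
(b) allowed
(c) allowed
(d) allowed
(e) allowed
(f) allowed
(g) allowed
(h) allowed
(i) allowed
(j) allowed
Total allowed: 9 of 10.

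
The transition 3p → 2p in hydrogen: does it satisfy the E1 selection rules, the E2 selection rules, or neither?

Δl = 1 − 1 = +0; l_i + l_f = 2.
E1 (Δl = ±1): not satisfied.
E2 (Δl = 0,±2, l_i+l_f ≥ 2): satisfied.

E2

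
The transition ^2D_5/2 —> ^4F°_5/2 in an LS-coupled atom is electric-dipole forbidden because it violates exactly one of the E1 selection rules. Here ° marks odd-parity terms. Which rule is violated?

the ΔS = 0 rule

Reading off the term symbols: S 1/2→3/2, L 2→3, J 5/2→5/2, parity even→odd.
Parity must change: even → odd — ✓.
ΔS = 0: S: 1/2 → 3/2 — ✗.
ΔL = 0, ±1 (not L=0↔0): L: 2 → 3, ΔL = +1 — ✓.
ΔJ = 0, ±1 (not J=0↔0): J: 5/2 → 5/2, ΔJ = +0 — ✓.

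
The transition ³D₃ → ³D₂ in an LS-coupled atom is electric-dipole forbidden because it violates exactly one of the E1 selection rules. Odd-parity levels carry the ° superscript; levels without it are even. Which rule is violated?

Reading off the term symbols: S 1→1, L 2→2, J 3→2, parity even→even.
Parity must change: even → even — violated.
ΔS = 0: S: 1 → 1 — satisfied.
ΔL = 0, ±1 (not L=0↔0): L: 2 → 2, ΔL = +0 — satisfied.
ΔJ = 0, ±1 (not J=0↔0): J: 3 → 2, ΔJ = -1 — satisfied.

parity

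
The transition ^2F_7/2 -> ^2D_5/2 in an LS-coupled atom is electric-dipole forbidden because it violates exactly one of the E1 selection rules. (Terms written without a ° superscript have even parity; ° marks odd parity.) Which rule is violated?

Initial level: S=1/2, L=3, J=7/2, parity even. Final level: S=1/2, L=2, J=5/2, parity even.
Parity must change: even → even — ✗.
ΔS = 0: S: 1/2 → 1/2 — ✓.
ΔL = 0, ±1 (not L=0↔0): L: 3 → 2, ΔL = -1 — ✓.
ΔJ = 0, ±1 (not J=0↔0): J: 7/2 → 5/2, ΔJ = -1 — ✓.

parity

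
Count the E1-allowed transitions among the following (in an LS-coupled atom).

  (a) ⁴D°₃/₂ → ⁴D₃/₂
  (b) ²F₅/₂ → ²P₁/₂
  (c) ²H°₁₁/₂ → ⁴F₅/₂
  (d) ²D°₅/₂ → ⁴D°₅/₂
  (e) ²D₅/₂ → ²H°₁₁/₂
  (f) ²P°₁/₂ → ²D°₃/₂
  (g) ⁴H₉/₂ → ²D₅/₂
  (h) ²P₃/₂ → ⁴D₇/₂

1

(a) allowed
(b) forbidden (parity, ΔL, ΔJ fail)
(c) forbidden (ΔS, ΔL, ΔJ fail)
(d) forbidden (parity, ΔS fail)
(e) forbidden (ΔL, ΔJ fail)
(f) forbidden (parity fails)
(g) forbidden (parity, ΔS, ΔL, ΔJ fail)
(h) forbidden (parity, ΔS, ΔJ fail)
Total allowed: 1 of 8.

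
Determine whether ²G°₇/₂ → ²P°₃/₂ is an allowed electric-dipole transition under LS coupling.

forbidden

Initial level: S=1/2, L=4, J=7/2, parity odd. Final level: S=1/2, L=1, J=3/2, parity odd.
Parity must change: odd → odd — fails.
ΔS = 0: S: 1/2 → 1/2 — passes.
ΔL = 0, ±1 (not L=0↔0): L: 4 → 1, ΔL = -3 — fails.
ΔJ = 0, ±1 (not J=0↔0): J: 7/2 → 3/2, ΔJ = -2 — fails.
Rule(s) violated: parity, ΔL, ΔJ.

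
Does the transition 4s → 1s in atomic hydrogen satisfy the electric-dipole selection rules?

l: 0 → 0 (Δl = +0). Δl = ±1 fails.
The transition is electric-dipole forbidden.

forbidden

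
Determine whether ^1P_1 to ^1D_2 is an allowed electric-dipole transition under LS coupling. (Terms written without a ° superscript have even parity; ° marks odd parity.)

forbidden

Initial level: S=0, L=1, J=1, parity even. Final level: S=0, L=2, J=2, parity even.
ΔL = 0, ±1 (not L=0↔0): L: 1 → 2, ΔL = +1 — ok.
ΔS = 0: S: 0 → 0 — ok.
ΔJ = 0, ±1 (not J=0↔0): J: 1 → 2, ΔJ = +1 — ok.
Parity must change: even → even — fails.
Rule(s) violated: parity.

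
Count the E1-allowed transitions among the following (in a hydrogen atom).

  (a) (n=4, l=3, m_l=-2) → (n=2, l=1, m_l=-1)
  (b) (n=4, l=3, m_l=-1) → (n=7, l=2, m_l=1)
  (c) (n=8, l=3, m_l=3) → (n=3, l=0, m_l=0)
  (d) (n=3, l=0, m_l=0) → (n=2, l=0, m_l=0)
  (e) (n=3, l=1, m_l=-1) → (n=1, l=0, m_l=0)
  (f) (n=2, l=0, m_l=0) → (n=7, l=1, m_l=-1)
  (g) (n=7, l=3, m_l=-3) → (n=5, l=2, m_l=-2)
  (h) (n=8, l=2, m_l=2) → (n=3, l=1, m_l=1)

(a) forbidden — Δl = -2 (E1 requires Δl = ±1)
(b) forbidden — Δm_l = +2 (E1 requires Δm_l = 0, ±1)
(c) forbidden — Δl = -3 (E1 requires Δl = ±1); Δm_l = -3 (E1 requires Δm_l = 0, ±1)
(d) forbidden — Δl = +0 (E1 requires Δl = ±1)
(e) allowed
(f) allowed
(g) allowed
(h) allowed
Total allowed: 4 of 8.

4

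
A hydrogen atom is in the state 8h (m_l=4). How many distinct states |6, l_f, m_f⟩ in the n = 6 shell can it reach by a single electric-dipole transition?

2

E1 requires Δl = ±1, so l_f ∈ {4, 6}; with 0 ≤ l_f ≤ n_f−1 = 5, the allowed l_f values are {4}.
For l_f = 4: m_f ∈ {m_i−1, m_i, m_i+1} ∩ [−4, 4] = {3, 4} → 2 states.
Total: 2.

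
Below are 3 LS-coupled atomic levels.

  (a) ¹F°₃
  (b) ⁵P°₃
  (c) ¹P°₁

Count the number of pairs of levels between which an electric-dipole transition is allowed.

(a)–(b): forbidden (parity, ΔS, ΔL).
(a)–(c): forbidden (parity, ΔL, ΔJ).
(b)–(c): forbidden (parity, ΔS, ΔJ).
Allowed pairs: 0 of 3.

0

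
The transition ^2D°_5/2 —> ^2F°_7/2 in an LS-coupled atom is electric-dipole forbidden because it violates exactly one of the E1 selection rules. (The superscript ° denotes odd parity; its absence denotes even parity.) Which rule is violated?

parity

Initial level: S=1/2, L=2, J=5/2, parity odd. Final level: S=1/2, L=3, J=7/2, parity odd.
Parity must change: odd → odd — violated.
ΔS = 0: S: 1/2 → 1/2 — satisfied.
ΔL = 0, ±1 (not L=0↔0): L: 2 → 3, ΔL = +1 — satisfied.
ΔJ = 0, ±1 (not J=0↔0): J: 5/2 → 7/2, ΔJ = +1 — satisfied.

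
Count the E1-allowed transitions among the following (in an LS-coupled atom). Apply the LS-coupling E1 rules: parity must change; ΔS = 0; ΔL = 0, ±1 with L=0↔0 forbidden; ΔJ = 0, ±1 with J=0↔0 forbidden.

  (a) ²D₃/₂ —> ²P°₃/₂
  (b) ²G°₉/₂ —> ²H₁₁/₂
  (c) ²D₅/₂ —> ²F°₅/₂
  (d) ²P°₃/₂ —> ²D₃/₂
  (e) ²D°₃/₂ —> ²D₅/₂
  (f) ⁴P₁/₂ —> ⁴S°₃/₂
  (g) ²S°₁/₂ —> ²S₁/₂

6

(a) allowed
(b) allowed
(c) allowed
(d) allowed
(e) allowed
(f) allowed
(g) forbidden (ΔL fails)
Total allowed: 6 of 7.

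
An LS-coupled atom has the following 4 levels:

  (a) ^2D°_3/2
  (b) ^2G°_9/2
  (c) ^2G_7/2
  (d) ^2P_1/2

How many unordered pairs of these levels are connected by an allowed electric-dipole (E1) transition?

(a)–(b): forbidden (parity, ΔL, ΔJ).
(a)–(c): forbidden (ΔL, ΔJ).
(a)–(d): allowed.
(b)–(c): allowed.
(b)–(d): forbidden (ΔL, ΔJ).
(c)–(d): forbidden (parity, ΔL, ΔJ).
Allowed pairs: 2 of 6.

2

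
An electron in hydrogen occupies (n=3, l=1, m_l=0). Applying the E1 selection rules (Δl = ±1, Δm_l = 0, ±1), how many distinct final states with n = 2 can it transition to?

E1 requires Δl = ±1, so l_f ∈ {0, 2}; with 0 ≤ l_f ≤ n_f−1 = 1, the allowed l_f values are {0}.
For l_f = 0: m_f ∈ {m_i−1, m_i, m_i+1} ∩ [−0, 0] = {0} → 1 state.
Total: 1.

1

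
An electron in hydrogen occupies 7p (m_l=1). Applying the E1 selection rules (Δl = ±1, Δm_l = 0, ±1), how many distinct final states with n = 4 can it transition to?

E1 requires Δl = ±1, so l_f ∈ {0, 2}; with 0 ≤ l_f ≤ n_f−1 = 3, the allowed l_f values are {0, 2}.
For l_f = 0: m_f ∈ {m_i−1, m_i, m_i+1} ∩ [−0, 0] = {0} → 1 state.
For l_f = 2: m_f ∈ {m_i−1, m_i, m_i+1} ∩ [−2, 2] = {0, 1, 2} → 3 states.
Total: 4.

4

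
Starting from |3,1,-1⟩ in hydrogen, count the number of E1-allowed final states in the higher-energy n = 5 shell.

E1 requires Δl = ±1, so l_f ∈ {0, 2}; with 0 ≤ l_f ≤ n_f−1 = 4, the allowed l_f values are {0, 2}.
For l_f = 0: m_f ∈ {m_i−1, m_i, m_i+1} ∩ [−0, 0] = {0} → 1 state.
For l_f = 2: m_f ∈ {m_i−1, m_i, m_i+1} ∩ [−2, 2] = {-2, -1, 0} → 3 states.
Total: 4.

4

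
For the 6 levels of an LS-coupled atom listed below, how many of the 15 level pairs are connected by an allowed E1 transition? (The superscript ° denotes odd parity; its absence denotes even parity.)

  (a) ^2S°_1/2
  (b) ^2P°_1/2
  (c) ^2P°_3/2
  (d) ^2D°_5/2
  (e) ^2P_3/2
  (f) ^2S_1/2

6

(a)–(b): forbidden (parity).
(a)–(c): forbidden (parity).
(a)–(d): forbidden (parity, ΔL, ΔJ).
(a)–(e): allowed.
(a)–(f): forbidden (ΔL).
(b)–(c): forbidden (parity).
(b)–(d): forbidden (parity, ΔJ).
(b)–(e): allowed.
(b)–(f): allowed.
(c)–(d): forbidden (parity).
(c)–(e): allowed.
(c)–(f): allowed.
(d)–(e): allowed.
(d)–(f): forbidden (ΔL, ΔJ).
(e)–(f): forbidden (parity).
Allowed pairs: 6 of 15.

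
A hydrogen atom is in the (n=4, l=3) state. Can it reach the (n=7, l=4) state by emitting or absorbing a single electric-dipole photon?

l: 3 → 4 (Δl = +1). Δl = ±1 ✓.
All E1 selection rules are satisfied.

allowed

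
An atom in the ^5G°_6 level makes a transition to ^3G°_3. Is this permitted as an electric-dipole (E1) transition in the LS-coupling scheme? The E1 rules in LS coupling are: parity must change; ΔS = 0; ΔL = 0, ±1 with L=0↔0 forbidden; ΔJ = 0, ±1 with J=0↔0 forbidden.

Parity must change: odd → odd — ✗.
ΔS = 0: S: 2 → 1 — ✗.
ΔL = 0, ±1 (not L=0↔0): L: 4 → 4, ΔL = +0 — ✓.
ΔJ = 0, ±1 (not J=0↔0): J: 6 → 3, ΔJ = -3 — ✗.
Rule(s) violated: parity, ΔS, ΔJ.

forbidden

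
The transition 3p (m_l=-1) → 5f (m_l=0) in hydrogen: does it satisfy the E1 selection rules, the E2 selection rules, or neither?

E2

Δl = 3 − 1 = +2; l_i + l_f = 4.
Δm_l = +1.
E1 (Δl = ±1, |Δm_l| ≤ 1): not satisfied.
E2 (Δl = 0,±2, l_i+l_f ≥ 2, |Δm_l| ≤ 2): satisfied.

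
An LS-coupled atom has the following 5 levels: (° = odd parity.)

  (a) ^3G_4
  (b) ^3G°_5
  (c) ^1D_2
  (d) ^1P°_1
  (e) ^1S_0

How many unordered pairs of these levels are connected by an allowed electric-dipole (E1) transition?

3

(a)–(b): allowed.
(a)–(c): forbidden (parity, ΔS, ΔL, ΔJ).
(a)–(d): forbidden (ΔS, ΔL, ΔJ).
(a)–(e): forbidden (parity, ΔS, ΔL, ΔJ).
(b)–(c): forbidden (ΔS, ΔL, ΔJ).
(b)–(d): forbidden (parity, ΔS, ΔL, ΔJ).
(b)–(e): forbidden (ΔS, ΔL, ΔJ).
(c)–(d): allowed.
(c)–(e): forbidden (parity, ΔL, ΔJ).
(d)–(e): allowed.
Allowed pairs: 3 of 10.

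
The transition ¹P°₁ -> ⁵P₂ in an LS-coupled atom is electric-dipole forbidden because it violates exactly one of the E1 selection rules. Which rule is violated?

Parity must change: odd → even — passes.
ΔS = 0: S: 0 → 2 — fails.
ΔL = 0, ±1 (not L=0↔0): L: 1 → 1, ΔL = +0 — passes.
ΔJ = 0, ±1 (not J=0↔0): J: 1 → 2, ΔJ = +1 — passes.

the ΔS = 0 rule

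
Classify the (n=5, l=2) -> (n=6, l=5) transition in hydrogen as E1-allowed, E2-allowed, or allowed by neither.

Δl = 5 − 2 = +3; l_i + l_f = 7.
E1 (Δl = ±1): not satisfied.
E2 (Δl = 0,±2, l_i+l_f ≥ 2): not satisfied.

neither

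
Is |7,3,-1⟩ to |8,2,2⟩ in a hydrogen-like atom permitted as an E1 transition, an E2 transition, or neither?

Δl = 2 − 3 = -1; l_i + l_f = 5.
Δm_l = +3.
E1 (Δl = ±1, |Δm_l| ≤ 1): not satisfied.
E2 (Δl = 0,±2, l_i+l_f ≥ 2, |Δm_l| ≤ 2): not satisfied.

neither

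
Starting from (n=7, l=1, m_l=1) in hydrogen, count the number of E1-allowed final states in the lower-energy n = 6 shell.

E1 requires Δl = ±1, so l_f ∈ {0, 2}; with 0 ≤ l_f ≤ n_f−1 = 5, the allowed l_f values are {0, 2}.
For l_f = 0: m_f ∈ {m_i−1, m_i, m_i+1} ∩ [−0, 0] = {0} → 1 state.
For l_f = 2: m_f ∈ {m_i−1, m_i, m_i+1} ∩ [−2, 2] = {0, 1, 2} → 3 states.
Total: 4.

4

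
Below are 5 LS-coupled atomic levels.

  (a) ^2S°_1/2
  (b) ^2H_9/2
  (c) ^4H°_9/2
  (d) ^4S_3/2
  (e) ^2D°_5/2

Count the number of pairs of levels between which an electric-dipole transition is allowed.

0

(a)–(b): forbidden (ΔL, ΔJ).
(a)–(c): forbidden (parity, ΔS, ΔL, ΔJ).
(a)–(d): forbidden (ΔS, ΔL).
(a)–(e): forbidden (parity, ΔL, ΔJ).
(b)–(c): forbidden (ΔS).
(b)–(d): forbidden (parity, ΔS, ΔL, ΔJ).
(b)–(e): forbidden (ΔL, ΔJ).
(c)–(d): forbidden (ΔL, ΔJ).
(c)–(e): forbidden (parity, ΔS, ΔL, ΔJ).
(d)–(e): forbidden (ΔS, ΔL).
Allowed pairs: 0 of 10.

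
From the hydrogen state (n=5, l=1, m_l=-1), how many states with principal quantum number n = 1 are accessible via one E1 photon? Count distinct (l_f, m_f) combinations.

1

E1 requires Δl = ±1, so l_f ∈ {0, 2}; with 0 ≤ l_f ≤ n_f−1 = 0, the allowed l_f values are {0}.
For l_f = 0: m_f ∈ {m_i−1, m_i, m_i+1} ∩ [−0, 0] = {0} → 1 state.
Total: 1.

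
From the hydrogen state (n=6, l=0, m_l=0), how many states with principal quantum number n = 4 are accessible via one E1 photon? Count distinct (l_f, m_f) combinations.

E1 requires Δl = ±1, so l_f ∈ {-1, 1}; with 0 ≤ l_f ≤ n_f−1 = 3, the allowed l_f values are {1}.
For l_f = 1: m_f ∈ {m_i−1, m_i, m_i+1} ∩ [−1, 1] = {-1, 0, 1} → 3 states.
Total: 3.

3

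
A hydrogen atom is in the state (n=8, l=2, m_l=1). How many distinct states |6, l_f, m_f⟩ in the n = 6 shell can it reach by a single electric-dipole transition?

E1 requires Δl = ±1, so l_f ∈ {1, 3}; with 0 ≤ l_f ≤ n_f−1 = 5, the allowed l_f values are {1, 3}.
For l_f = 1: m_f ∈ {m_i−1, m_i, m_i+1} ∩ [−1, 1] = {0, 1} → 2 states.
For l_f = 3: m_f ∈ {m_i−1, m_i, m_i+1} ∩ [−3, 3] = {0, 1, 2} → 3 states.
Total: 5.

5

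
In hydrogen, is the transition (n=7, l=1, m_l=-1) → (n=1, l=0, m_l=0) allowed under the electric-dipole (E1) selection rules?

allowed

Δl = 0 − 1 = -1; the E1 rule Δl = ±1 is ✓.
m_l: -1 → 0 (Δm_l = +1). |Δm_l| ≤ 1 ✓.
All E1 selection rules are satisfied.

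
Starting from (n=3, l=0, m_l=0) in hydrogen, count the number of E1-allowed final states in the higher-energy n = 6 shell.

3

E1 requires Δl = ±1, so l_f ∈ {-1, 1}; with 0 ≤ l_f ≤ n_f−1 = 5, the allowed l_f values are {1}.
For l_f = 1: m_f ∈ {m_i−1, m_i, m_i+1} ∩ [−1, 1] = {-1, 0, 1} → 3 states.
Total: 3.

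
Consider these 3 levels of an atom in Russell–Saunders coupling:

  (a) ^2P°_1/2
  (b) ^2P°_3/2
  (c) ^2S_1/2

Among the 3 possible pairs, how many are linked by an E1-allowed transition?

2

(a)–(b): forbidden (parity).
(a)–(c): allowed.
(b)–(c): allowed.
Allowed pairs: 2 of 3.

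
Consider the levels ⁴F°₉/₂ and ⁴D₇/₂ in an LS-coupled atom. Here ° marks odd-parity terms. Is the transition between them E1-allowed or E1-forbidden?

allowed

Initial level: S=3/2, L=3, J=9/2, parity odd. Final level: S=3/2, L=2, J=7/2, parity even.
Parity must change: odd → even — ok.
ΔS = 0: S: 3/2 → 3/2 — ok.
ΔL = 0, ±1 (not L=0↔0): L: 3 → 2, ΔL = -1 — ok.
ΔJ = 0, ±1 (not J=0↔0): J: 9/2 → 7/2, ΔJ = -1 — ok.
All four E1 rules are satisfied.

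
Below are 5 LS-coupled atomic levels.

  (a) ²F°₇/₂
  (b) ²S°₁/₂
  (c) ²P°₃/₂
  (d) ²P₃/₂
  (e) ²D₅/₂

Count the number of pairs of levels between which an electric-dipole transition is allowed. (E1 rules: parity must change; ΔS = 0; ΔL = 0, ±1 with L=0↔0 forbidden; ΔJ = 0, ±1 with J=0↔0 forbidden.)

(a)–(b): forbidden (parity, ΔL, ΔJ).
(a)–(c): forbidden (parity, ΔL, ΔJ).
(a)–(d): forbidden (ΔL, ΔJ).
(a)–(e): allowed.
(b)–(c): forbidden (parity).
(b)–(d): allowed.
(b)–(e): forbidden (ΔL, ΔJ).
(c)–(d): allowed.
(c)–(e): allowed.
(d)–(e): forbidden (parity).
Allowed pairs: 4 of 10.

4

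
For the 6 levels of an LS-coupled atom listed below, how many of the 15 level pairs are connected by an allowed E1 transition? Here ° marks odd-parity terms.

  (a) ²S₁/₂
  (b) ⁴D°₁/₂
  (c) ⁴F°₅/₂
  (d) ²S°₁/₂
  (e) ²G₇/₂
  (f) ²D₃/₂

(a)–(b): forbidden (ΔS, ΔL).
(a)–(c): forbidden (ΔS, ΔL, ΔJ).
(a)–(d): forbidden (ΔL).
(a)–(e): forbidden (parity, ΔL, ΔJ).
(a)–(f): forbidden (parity, ΔL).
(b)–(c): forbidden (parity, ΔJ).
(b)–(d): forbidden (parity, ΔS, ΔL).
(b)–(e): forbidden (ΔS, ΔL, ΔJ).
(b)–(f): forbidden (ΔS).
(c)–(d): forbidden (parity, ΔS, ΔL, ΔJ).
(c)–(e): forbidden (ΔS).
(c)–(f): forbidden (ΔS).
(d)–(e): forbidden (ΔL, ΔJ).
(d)–(f): forbidden (ΔL).
(e)–(f): forbidden (parity, ΔL, ΔJ).
Allowed pairs: 0 of 15.

0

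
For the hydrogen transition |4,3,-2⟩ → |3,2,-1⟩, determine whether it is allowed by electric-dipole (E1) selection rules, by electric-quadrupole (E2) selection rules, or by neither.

Δl = 2 − 3 = -1; l_i + l_f = 5.
Δm_l = +1.
E1 (Δl = ±1, |Δm_l| ≤ 1): satisfied.
E2 (Δl = 0,±2, l_i+l_f ≥ 2, |Δm_l| ≤ 2): not satisfied.

E1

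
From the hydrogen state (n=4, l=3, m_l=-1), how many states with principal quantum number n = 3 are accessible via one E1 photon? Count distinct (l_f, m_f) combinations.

3

E1 requires Δl = ±1, so l_f ∈ {2, 4}; with 0 ≤ l_f ≤ n_f−1 = 2, the allowed l_f values are {2}.
For l_f = 2: m_f ∈ {m_i−1, m_i, m_i+1} ∩ [−2, 2] = {-2, -1, 0} → 3 states.
Total: 3.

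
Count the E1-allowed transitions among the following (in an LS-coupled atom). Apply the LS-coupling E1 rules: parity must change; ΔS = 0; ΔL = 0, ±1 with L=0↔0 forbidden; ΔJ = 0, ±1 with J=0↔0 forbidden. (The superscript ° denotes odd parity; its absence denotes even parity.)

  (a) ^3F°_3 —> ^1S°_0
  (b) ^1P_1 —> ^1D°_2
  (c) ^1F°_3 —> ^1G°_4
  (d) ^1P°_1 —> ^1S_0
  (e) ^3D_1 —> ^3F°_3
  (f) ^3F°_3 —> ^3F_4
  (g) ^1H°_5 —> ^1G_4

(a) forbidden (parity, ΔS, ΔL, ΔJ fail)
(b) allowed
(c) forbidden (parity fails)
(d) allowed
(e) forbidden (ΔJ fails)
(f) allowed
(g) allowed
Total allowed: 4 of 7.

4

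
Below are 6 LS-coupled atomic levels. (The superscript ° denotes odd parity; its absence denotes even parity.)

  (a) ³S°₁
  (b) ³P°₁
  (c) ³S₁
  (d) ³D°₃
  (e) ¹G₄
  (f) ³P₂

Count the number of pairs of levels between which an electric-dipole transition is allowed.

(a)–(b): forbidden (parity).
(a)–(c): forbidden (ΔL).
(a)–(d): forbidden (parity, ΔL, ΔJ).
(a)–(e): forbidden (ΔS, ΔL, ΔJ).
(a)–(f): allowed.
(b)–(c): allowed.
(b)–(d): forbidden (parity, ΔJ).
(b)–(e): forbidden (ΔS, ΔL, ΔJ).
(b)–(f): allowed.
(c)–(d): forbidden (ΔL, ΔJ).
(c)–(e): forbidden (parity, ΔS, ΔL, ΔJ).
(c)–(f): forbidden (parity).
(d)–(e): forbidden (ΔS, ΔL).
(d)–(f): allowed.
(e)–(f): forbidden (parity, ΔS, ΔL, ΔJ).
Allowed pairs: 4 of 15.

4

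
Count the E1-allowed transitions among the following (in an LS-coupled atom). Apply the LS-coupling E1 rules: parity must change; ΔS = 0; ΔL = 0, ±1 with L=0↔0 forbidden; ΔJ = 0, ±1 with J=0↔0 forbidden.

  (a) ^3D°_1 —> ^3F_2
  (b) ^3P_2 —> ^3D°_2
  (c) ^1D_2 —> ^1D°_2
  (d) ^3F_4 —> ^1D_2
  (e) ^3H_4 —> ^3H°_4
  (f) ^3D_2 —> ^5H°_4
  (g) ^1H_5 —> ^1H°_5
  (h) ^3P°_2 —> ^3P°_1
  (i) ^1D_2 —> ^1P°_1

(a) allowed
(b) allowed
(c) allowed
(d) forbidden (parity, ΔS, ΔJ fail)
(e) allowed
(f) forbidden (ΔS, ΔL, ΔJ fail)
(g) allowed
(h) forbidden (parity fails)
(i) allowed
Total allowed: 6 of 9.

6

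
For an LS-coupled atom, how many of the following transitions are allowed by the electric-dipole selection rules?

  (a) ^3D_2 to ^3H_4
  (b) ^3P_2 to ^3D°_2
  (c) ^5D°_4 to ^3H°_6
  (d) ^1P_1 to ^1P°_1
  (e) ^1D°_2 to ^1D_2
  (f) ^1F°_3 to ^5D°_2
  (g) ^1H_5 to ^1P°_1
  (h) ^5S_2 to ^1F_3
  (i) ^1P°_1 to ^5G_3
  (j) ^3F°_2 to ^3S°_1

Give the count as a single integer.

(a) forbidden (parity, ΔL, ΔJ fail)
(b) allowed
(c) forbidden (parity, ΔS, ΔL, ΔJ fail)
(d) allowed
(e) allowed
(f) forbidden (parity, ΔS fail)
(g) forbidden (ΔL, ΔJ fail)
(h) forbidden (parity, ΔS, ΔL fail)
(i) forbidden (ΔS, ΔL, ΔJ fail)
(j) forbidden (parity, ΔL fail)
Total allowed: 3 of 10.

3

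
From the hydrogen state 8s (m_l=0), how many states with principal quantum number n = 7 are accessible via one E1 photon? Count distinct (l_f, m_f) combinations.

3

E1 requires Δl = ±1, so l_f ∈ {-1, 1}; with 0 ≤ l_f ≤ n_f−1 = 6, the allowed l_f values are {1}.
For l_f = 1: m_f ∈ {m_i−1, m_i, m_i+1} ∩ [−1, 1] = {-1, 0, 1} → 3 states.
Total: 3.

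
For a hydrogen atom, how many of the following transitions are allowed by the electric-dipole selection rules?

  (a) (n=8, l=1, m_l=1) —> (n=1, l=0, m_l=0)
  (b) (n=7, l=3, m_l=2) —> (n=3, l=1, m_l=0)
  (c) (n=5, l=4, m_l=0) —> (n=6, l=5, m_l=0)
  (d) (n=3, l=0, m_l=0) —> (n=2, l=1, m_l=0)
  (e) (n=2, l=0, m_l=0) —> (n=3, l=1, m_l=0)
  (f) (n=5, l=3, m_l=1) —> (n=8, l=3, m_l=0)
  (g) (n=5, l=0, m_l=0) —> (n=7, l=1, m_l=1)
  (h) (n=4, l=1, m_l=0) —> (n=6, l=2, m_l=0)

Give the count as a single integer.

6

(a) allowed
(b) forbidden — Δl = -2 (E1 requires Δl = ±1); Δm_l = -2 (E1 requires Δm_l = 0, ±1)
(c) allowed
(d) allowed
(e) allowed
(f) forbidden — Δl = +0 (E1 requires Δl = ±1)
(g) allowed
(h) allowed
Total allowed: 6 of 8.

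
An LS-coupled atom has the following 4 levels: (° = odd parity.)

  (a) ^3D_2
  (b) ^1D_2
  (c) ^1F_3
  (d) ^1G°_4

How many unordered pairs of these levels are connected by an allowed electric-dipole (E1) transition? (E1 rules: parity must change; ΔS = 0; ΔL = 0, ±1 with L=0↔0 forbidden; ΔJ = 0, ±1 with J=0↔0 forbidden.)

(a)–(b): forbidden (parity, ΔS).
(a)–(c): forbidden (parity, ΔS).
(a)–(d): forbidden (ΔS, ΔL, ΔJ).
(b)–(c): forbidden (parity).
(b)–(d): forbidden (ΔL, ΔJ).
(c)–(d): allowed.
Allowed pairs: 1 of 6.

1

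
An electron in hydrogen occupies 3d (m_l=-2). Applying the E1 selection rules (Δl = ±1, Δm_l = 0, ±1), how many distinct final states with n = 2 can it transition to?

E1 requires Δl = ±1, so l_f ∈ {1, 3}; with 0 ≤ l_f ≤ n_f−1 = 1, the allowed l_f values are {1}.
For l_f = 1: m_f ∈ {m_i−1, m_i, m_i+1} ∩ [−1, 1] = {-1} → 1 state.
Total: 1.

1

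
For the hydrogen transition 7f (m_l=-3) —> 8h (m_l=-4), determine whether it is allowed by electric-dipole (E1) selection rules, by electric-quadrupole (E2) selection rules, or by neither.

Δl = 5 − 3 = +2; l_i + l_f = 8.
Δm_l = -1.
E1 (Δl = ±1, |Δm_l| ≤ 1): not satisfied.
E2 (Δl = 0,±2, l_i+l_f ≥ 2, |Δm_l| ≤ 2): satisfied.

E2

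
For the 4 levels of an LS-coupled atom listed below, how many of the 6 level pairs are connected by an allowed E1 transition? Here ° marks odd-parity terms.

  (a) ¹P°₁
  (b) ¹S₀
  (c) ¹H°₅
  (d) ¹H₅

(a)–(b): allowed.
(a)–(c): forbidden (parity, ΔL, ΔJ).
(a)–(d): forbidden (ΔL, ΔJ).
(b)–(c): forbidden (ΔL, ΔJ).
(b)–(d): forbidden (parity, ΔL, ΔJ).
(c)–(d): allowed.
Allowed pairs: 2 of 6.

2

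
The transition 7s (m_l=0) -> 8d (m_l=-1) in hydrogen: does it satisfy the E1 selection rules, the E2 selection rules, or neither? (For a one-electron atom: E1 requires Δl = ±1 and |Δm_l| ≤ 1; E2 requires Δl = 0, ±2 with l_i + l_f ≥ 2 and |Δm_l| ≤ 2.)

E2

Δl = 2 − 0 = +2; l_i + l_f = 2.
Δm_l = -1.
E1 (Δl = ±1, |Δm_l| ≤ 1): not satisfied.
E2 (Δl = 0,±2, l_i+l_f ≥ 2, |Δm_l| ≤ 2): satisfied.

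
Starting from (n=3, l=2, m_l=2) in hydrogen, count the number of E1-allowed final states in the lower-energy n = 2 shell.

1

E1 requires Δl = ±1, so l_f ∈ {1, 3}; with 0 ≤ l_f ≤ n_f−1 = 1, the allowed l_f values are {1}.
For l_f = 1: m_f ∈ {m_i−1, m_i, m_i+1} ∩ [−1, 1] = {1} → 1 state.
Total: 1.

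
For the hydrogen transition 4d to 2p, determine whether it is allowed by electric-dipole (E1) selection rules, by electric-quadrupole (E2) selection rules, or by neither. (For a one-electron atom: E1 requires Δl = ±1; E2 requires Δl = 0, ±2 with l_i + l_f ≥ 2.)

E1

Δl = 1 − 2 = -1; l_i + l_f = 3.
E1 (Δl = ±1): satisfied.
E2 (Δl = 0,±2, l_i+l_f ≥ 2): not satisfied.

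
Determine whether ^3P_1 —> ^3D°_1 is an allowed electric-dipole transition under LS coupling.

Reading off the term symbols: S 1→1, L 1→2, J 1→1, parity even→odd.
Parity must change: even → odd — satisfied.
ΔJ = 0, ±1 (not J=0↔0): J: 1 → 1, ΔJ = +0 — satisfied.
ΔL = 0, ±1 (not L=0↔0): L: 1 → 2, ΔL = +1 — satisfied.
ΔS = 0: S: 1 → 1 — satisfied.
All four E1 rules are satisfied.

allowed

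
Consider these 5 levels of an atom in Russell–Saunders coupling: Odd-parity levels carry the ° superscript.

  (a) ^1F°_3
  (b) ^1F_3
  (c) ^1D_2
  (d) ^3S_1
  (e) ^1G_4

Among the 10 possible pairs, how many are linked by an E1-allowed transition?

(a)–(b): allowed.
(a)–(c): allowed.
(a)–(d): forbidden (ΔS, ΔL, ΔJ).
(a)–(e): allowed.
(b)–(c): forbidden (parity).
(b)–(d): forbidden (parity, ΔS, ΔL, ΔJ).
(b)–(e): forbidden (parity).
(c)–(d): forbidden (parity, ΔS, ΔL).
(c)–(e): forbidden (parity, ΔL, ΔJ).
(d)–(e): forbidden (parity, ΔS, ΔL, ΔJ).
Allowed pairs: 3 of 10.

3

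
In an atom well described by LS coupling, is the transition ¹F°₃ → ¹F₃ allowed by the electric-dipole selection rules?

Parity must change: odd → even — passes.
ΔS = 0: S: 0 → 0 — passes.
ΔL = 0, ±1 (not L=0↔0): L: 3 → 3, ΔL = +0 — passes.
ΔJ = 0, ±1 (not J=0↔0): J: 3 → 3, ΔJ = +0 — passes.
All four E1 rules are satisfied.

allowed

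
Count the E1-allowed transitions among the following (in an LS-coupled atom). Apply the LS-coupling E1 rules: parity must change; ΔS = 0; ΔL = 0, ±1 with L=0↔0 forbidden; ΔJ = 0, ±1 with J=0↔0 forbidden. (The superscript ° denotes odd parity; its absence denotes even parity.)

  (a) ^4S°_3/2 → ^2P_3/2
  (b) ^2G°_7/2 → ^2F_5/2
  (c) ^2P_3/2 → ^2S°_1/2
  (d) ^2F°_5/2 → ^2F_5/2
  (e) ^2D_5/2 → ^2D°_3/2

4

(a) forbidden (ΔS fails)
(b) allowed
(c) allowed
(d) allowed
(e) allowed
Total allowed: 4 of 5.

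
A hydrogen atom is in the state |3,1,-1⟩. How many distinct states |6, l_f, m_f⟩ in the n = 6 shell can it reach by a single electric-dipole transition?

4

E1 requires Δl = ±1, so l_f ∈ {0, 2}; with 0 ≤ l_f ≤ n_f−1 = 5, the allowed l_f values are {0, 2}.
For l_f = 0: m_f ∈ {m_i−1, m_i, m_i+1} ∩ [−0, 0] = {0} → 1 state.
For l_f = 2: m_f ∈ {m_i−1, m_i, m_i+1} ∩ [−2, 2] = {-2, -1, 0} → 3 states.
Total: 4.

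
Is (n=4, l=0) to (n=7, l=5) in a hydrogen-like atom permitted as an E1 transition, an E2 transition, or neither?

neither

Δl = 5 − 0 = +5; l_i + l_f = 5.
E1 (Δl = ±1): not satisfied.
E2 (Δl = 0,±2, l_i+l_f ≥ 2): not satisfied.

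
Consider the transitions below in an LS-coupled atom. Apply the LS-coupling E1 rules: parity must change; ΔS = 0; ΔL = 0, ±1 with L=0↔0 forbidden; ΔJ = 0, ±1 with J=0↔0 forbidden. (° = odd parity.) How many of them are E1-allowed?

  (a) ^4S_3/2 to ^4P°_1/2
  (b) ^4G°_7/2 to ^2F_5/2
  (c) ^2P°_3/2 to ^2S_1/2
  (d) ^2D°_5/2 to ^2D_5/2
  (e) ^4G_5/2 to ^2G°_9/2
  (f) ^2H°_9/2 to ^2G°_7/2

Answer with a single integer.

(a) allowed
(b) forbidden (ΔS fails)
(c) allowed
(d) allowed
(e) forbidden (ΔS, ΔJ fail)
(f) forbidden (parity fails)
Total allowed: 3 of 6.

3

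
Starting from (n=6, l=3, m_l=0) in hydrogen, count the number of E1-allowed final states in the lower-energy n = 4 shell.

3

E1 requires Δl = ±1, so l_f ∈ {2, 4}; with 0 ≤ l_f ≤ n_f−1 = 3, the allowed l_f values are {2}.
For l_f = 2: m_f ∈ {m_i−1, m_i, m_i+1} ∩ [−2, 2] = {-1, 0, 1} → 3 states.
Total: 3.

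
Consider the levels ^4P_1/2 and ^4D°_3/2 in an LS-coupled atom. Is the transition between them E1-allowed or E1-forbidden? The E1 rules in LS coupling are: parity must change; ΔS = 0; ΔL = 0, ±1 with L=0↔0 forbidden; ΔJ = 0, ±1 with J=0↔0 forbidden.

allowed

Reading off the term symbols: S 3/2→3/2, L 1→2, J 1/2→3/2, parity even→odd.
Parity must change: even → odd — satisfied.
ΔS = 0: S: 3/2 → 3/2 — satisfied.
ΔL = 0, ±1 (not L=0↔0): L: 1 → 2, ΔL = +1 — satisfied.
ΔJ = 0, ±1 (not J=0↔0): J: 1/2 → 3/2, ΔJ = +1 — satisfied.
All four E1 rules are satisfied.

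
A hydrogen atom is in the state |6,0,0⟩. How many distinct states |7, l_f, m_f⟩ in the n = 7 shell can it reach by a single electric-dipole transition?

3

E1 requires Δl = ±1, so l_f ∈ {-1, 1}; with 0 ≤ l_f ≤ n_f−1 = 6, the allowed l_f values are {1}.
For l_f = 1: m_f ∈ {m_i−1, m_i, m_i+1} ∩ [−1, 1] = {-1, 0, 1} → 3 states.
Total: 3.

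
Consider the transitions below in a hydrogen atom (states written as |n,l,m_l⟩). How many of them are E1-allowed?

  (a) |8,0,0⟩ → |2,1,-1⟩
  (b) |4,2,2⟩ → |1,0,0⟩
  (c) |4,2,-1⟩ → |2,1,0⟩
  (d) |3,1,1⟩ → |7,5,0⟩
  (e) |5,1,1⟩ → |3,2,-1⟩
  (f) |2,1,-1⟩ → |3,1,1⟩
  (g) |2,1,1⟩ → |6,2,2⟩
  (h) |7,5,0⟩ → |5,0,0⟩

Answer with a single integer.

(a) allowed
(b) forbidden — Δl = -2 (E1 requires Δl = ±1); Δm_l = -2 (E1 requires Δm_l = 0, ±1)
(c) allowed
(d) forbidden — Δl = +4 (E1 requires Δl = ±1)
(e) forbidden — Δm_l = -2 (E1 requires Δm_l = 0, ±1)
(f) forbidden — Δl = +0 (E1 requires Δl = ±1); Δm_l = +2 (E1 requires Δm_l = 0, ±1)
(g) allowed
(h) forbidden — Δl = -5 (E1 requires Δl = ±1)
Total allowed: 3 of 8.

3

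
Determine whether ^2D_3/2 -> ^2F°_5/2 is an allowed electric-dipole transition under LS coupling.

allowed

Parity must change: even → odd — ✓.
ΔS = 0: S: 1/2 → 1/2 — ✓.
ΔL = 0, ±1 (not L=0↔0): L: 2 → 3, ΔL = +1 — ✓.
ΔJ = 0, ±1 (not J=0↔0): J: 3/2 → 5/2, ΔJ = +1 — ✓.
All four E1 rules are satisfied.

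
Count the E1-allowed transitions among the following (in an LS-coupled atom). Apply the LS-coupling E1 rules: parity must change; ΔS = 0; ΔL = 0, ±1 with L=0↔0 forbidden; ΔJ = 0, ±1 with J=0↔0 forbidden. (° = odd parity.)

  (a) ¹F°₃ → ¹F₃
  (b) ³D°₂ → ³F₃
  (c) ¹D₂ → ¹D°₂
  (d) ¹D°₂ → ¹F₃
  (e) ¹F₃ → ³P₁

(a) allowed
(b) allowed
(c) allowed
(d) allowed
(e) forbidden (parity, ΔS, ΔL, ΔJ fail)
Total allowed: 4 of 5.

4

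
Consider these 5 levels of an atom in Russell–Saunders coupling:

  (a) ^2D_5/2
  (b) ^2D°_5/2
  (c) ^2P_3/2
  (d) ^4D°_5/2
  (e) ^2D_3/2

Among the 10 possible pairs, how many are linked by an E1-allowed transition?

3

(a)–(b): allowed.
(a)–(c): forbidden (parity).
(a)–(d): forbidden (ΔS).
(a)–(e): forbidden (parity).
(b)–(c): allowed.
(b)–(d): forbidden (parity, ΔS).
(b)–(e): allowed.
(c)–(d): forbidden (ΔS).
(c)–(e): forbidden (parity).
(d)–(e): forbidden (ΔS).
Allowed pairs: 3 of 10.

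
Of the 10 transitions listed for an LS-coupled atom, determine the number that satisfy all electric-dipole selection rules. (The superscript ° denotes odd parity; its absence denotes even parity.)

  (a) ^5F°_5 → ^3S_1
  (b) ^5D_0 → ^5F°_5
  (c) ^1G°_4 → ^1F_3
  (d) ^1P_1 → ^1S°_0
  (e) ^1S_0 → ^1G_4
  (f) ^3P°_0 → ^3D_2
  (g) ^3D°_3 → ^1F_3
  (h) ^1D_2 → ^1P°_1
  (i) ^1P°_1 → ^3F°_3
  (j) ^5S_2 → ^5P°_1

(a) forbidden (ΔS, ΔL, ΔJ fail)
(b) forbidden (ΔJ fails)
(c) allowed
(d) allowed
(e) forbidden (parity, ΔL, ΔJ fail)
(f) forbidden (ΔJ fails)
(g) forbidden (ΔS fails)
(h) allowed
(i) forbidden (parity, ΔS, ΔL, ΔJ fail)
(j) allowed
Total allowed: 4 of 10.

4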